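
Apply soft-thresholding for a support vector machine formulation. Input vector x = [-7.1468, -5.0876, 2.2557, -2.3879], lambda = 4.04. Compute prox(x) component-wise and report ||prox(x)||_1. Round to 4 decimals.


Soft-thresholding with lambda = 4.04:
prox(-7.1468) = sign(-7.1468)*max(|-7.1468| - 4.04, 0) = -3.1068
prox(-5.0876) = sign(-5.0876)*max(|-5.0876| - 4.04, 0) = -1.0476
prox(2.2557) = sign(2.2557)*max(|2.2557| - 4.04, 0) = 0.0
prox(-2.3879) = sign(-2.3879)*max(|-2.3879| - 4.04, 0) = 0.0
prox(x) = [-3.1068, -1.0476, 0.0, 0.0]
||prox(x)||_1 = 3.1068 + 1.0476 + 0.0 + 0.0 = 4.1544


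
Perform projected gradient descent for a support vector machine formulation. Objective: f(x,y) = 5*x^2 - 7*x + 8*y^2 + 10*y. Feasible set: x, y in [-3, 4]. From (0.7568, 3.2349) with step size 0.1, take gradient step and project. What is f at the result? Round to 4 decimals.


Step 1: Compute gradient at (0.7568, 3.2349).
grad_x = 2*5*0.7568 - 7 = 0.568
grad_y = 2*8*3.2349 + 10 = 61.7584
Step 2: Gradient step.
x_raw = 0.7568 - 0.1*0.568 = 0.7
y_raw = 3.2349 - 0.1*61.7584 = -2.9409
Step 3: Project onto [-3, 4].
x_proj = clip(0.7) = 0.7
y_proj = clip(-2.9409) = -2.9409
Step 4: Evaluate f.
f(0.7, -2.9409) = 37.3336


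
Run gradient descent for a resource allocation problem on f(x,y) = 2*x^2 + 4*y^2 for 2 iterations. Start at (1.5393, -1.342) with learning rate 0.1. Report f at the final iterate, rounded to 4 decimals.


Gradient descent on f(x,y) = 2*x^2 + 4*y^2.
Starting point: (1.5393, -1.342), alpha = 0.1
Step 1: grad_x = 2*2*1.5393 = 6.1572, grad_y = 2*4*-1.342 = -10.736
  x_1 = 1.5393 - 0.1*6.1572 = 0.9236
  y_1 = -1.342 - 0.1*-10.736 = -0.2684
Step 2: grad_x = 2*2*0.9236 = 3.6943, grad_y = 2*4*-0.2684 = -2.1472
  x_2 = 0.9236 - 0.1*3.6943 = 0.5541
  y_2 = -0.2684 - 0.1*-2.1472 = -0.0537
f(0.5541, -0.0537) = 2*0.5541^2 + 4*(-0.0537)^2 = 0.6257


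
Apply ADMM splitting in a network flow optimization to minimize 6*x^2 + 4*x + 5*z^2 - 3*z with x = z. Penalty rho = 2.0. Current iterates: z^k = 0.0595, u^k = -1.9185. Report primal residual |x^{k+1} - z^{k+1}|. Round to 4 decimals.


ADMM iteration with rho = 2.0, z^k = 0.0595, u^k = -1.9185
Step 1: x-update.
Minimize 6*x^2 + 4*x + (2.0/2)*(x - 0.0595 - 1.9185)^2
FOC: (2*6 + 2.0)*x = -4 + 2.0*(0.0595 + 1.9185)
x^{k+1} = -0.0031
Step 2: z-update.
Minimize 5*z^2 - 3*z + (2.0/2)*(-0.0031 - z - 1.9185)^2
FOC: (2*5 + 2.0)*z = 3 + 2.0*(-0.0031 - 1.9185)
z^{k+1} = -0.0703
Step 3: u-update.
u^{k+1} = -1.9185 - 0.0031 + 0.0703 = -1.8514
Step 4: Primal residual = |-0.0031 + 0.0703| = 0.0671


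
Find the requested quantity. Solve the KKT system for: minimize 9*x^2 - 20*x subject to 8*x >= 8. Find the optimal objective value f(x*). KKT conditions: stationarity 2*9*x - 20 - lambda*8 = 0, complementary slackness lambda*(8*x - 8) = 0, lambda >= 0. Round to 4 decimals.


Step 1: Try lambda = 0 (constraint inactive).
Stationarity: 2*9*x - 20 = 0
x* = 20/(2*9) = 10/9 = 1.1111 (rounded; the exact value 10/9 is used below)
Check constraint: 8*1.1111 = 8.8888 >= 8 -- satisfied.
Step 2: Compute optimal value.
f(x*) = 9*(10/9)^2 - 20*(10/9) = -11.1111


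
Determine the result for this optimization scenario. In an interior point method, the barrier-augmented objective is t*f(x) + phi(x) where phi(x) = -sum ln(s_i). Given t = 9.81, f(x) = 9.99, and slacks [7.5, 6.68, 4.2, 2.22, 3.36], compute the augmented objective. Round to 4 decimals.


Step 1: Compute log-barrier.
ln values: [2.0149, 1.8991, 1.4351, 0.7975, 1.2119]
phi = -(2.0149 + 1.8991 + 1.4351 + 0.7975 + 1.2119) = -7.3586
Step 2: Compute augmented objective.
t*f(x) = 9.81*9.99 = 98.0019
Total = 98.0019 - 7.3586 = 90.6433


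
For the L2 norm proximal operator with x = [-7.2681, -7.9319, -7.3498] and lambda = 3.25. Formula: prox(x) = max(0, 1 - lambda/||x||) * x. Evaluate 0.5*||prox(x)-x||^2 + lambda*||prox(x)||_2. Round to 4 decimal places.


Step 1: Compute ||x||.
||x|| = 13.0292
Step 2: Compute scaling factor.
scale = max(0, 1 - 3.25/13.0292) = 0.7506
Step 3: prox(x) = [-5.4551, -5.9534, -5.5165]
||prox(x)|| = 9.7792
Step 4: Proximal objective.
0.5*||prox-x||^2 = 5.2813
lambda*||prox|| = 31.7824
Total = 37.0636


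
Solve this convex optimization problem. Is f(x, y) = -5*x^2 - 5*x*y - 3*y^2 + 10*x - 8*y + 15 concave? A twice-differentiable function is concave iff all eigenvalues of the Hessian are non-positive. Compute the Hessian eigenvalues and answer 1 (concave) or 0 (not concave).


The Hessian of f(x,y) = -5*x^2 - 5*x*y - 3*y^2 + 10*x - 8*y + 15 is:
H = [[-10, -5], [-5, -6]]
Trace = -10 - 6 = -16
Determinant = -10*-6 - (-5)^2 = 35
Discriminant = (-16)^2 - 4*35 = 116.0
Eigenvalues: lambda_1 = -13.3852, lambda_2 = -2.6148
The function is concave.

1


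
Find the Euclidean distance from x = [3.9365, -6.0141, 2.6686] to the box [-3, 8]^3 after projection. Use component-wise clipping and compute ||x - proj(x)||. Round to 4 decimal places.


Project each component onto [-3, 8].
clip(3.9365) = 3.9365, clip(-6.0141) = -3.0, clip(2.6686) = 2.6686
Projection = [3.9365, -3.0, 2.6686]
Squared diffs: [0.0, 9.0848, 0.0]
Distance = sqrt(9.0848) = 3.0141


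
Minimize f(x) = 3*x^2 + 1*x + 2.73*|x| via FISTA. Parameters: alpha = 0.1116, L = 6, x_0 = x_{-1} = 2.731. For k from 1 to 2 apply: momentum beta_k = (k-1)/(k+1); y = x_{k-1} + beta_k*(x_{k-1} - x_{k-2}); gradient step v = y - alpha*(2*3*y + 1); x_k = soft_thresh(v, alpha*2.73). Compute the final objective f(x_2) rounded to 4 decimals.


FISTA on f(x) = 3*x^2 + 1*x + 2.73*|x|
L = 6, alpha = 0.1116
Iteration 1: beta = 0.0, y = 2.731 + 0.0*(2.731 - 2.731) = 2.731
  grad(y) = 17.386, v = y - alpha*grad = 0.7907
  prox(v) = soft_thresh(0.7907, 0.3047) = 0.4861
Iteration 2: beta = 0.3333, y = 0.4861 + 0.3333*(0.4861 - 2.731) = -0.2623
  grad(y) = -0.5736, v = y - alpha*grad = -0.1983
  prox(v) = soft_thresh(-0.1983, 0.3047) = 0.0
f(x_2) = 3*0.0^2 + 1*0.0 + 2.73*|0.0| = 0.0


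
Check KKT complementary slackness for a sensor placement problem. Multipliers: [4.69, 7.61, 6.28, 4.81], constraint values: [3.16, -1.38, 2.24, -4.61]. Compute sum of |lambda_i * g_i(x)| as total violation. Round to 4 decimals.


KKT complementary slackness check:
lambda_1 * g_1 = 4.69 * 3.16 = 14.8204
lambda_2 * g_2 = 7.61 * -1.38 = -10.5018
lambda_3 * g_3 = 6.28 * 2.24 = 14.0672
lambda_4 * g_4 = 4.81 * -4.61 = -22.1741
Total violation = 14.8204 + 10.5018 + 14.0672 + 22.1741 = 61.5635


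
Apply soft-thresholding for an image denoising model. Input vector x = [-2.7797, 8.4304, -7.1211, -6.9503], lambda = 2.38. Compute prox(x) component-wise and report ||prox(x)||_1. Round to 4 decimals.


Soft-thresholding with lambda = 2.38:
prox(-2.7797) = sign(-2.7797)*max(|-2.7797| - 2.38, 0) = -0.3997
prox(8.4304) = sign(8.4304)*max(|8.4304| - 2.38, 0) = 6.0504
prox(-7.1211) = sign(-7.1211)*max(|-7.1211| - 2.38, 0) = -4.7411
prox(-6.9503) = sign(-6.9503)*max(|-6.9503| - 2.38, 0) = -4.5703
prox(x) = [-0.3997, 6.0504, -4.7411, -4.5703]
||prox(x)||_1 = 0.3997 + 6.0504 + 4.7411 + 4.5703 = 15.7615


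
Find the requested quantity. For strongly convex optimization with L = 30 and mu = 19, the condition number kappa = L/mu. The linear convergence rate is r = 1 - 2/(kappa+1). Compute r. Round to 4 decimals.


Step 1: Compute the condition number.
kappa = L/mu = 30/19 = 1.5789
Step 2: Compute the convergence rate.
r = 1 - 2/(kappa + 1) = 1 - 2*mu/(L + mu) = (L - mu)/(L + mu) = 11/49 = 0.2245


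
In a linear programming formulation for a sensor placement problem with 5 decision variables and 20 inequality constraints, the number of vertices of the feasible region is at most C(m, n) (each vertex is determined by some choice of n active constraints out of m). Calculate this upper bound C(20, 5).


Each vertex corresponds to some choice of n active constraints out of m, so the number of vertices is at most C(m, n) = m! / (n!(m-n)!).
m = 20, n = 5
Numerator: 20 * 19 * 18 * 17 * 16
Denominator: 5! = 120
C(20, 5) = 15504


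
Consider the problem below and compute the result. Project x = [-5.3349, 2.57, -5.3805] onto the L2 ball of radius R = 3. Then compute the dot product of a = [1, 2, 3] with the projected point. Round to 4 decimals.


Step 1: Compute ||x|| (intermediates to 6 decimals).
||x|| = sqrt((-5.3349)^2 + 2.57^2 + (-5.3805)^2) = 8.00099
Step 2: Project.
Since ||x|| > R, scale = R/||x|| = 3/8.00099 = 0.374954, proj(x) = scale * x
proj(x) = [-2.000342, 0.963632, -2.01744]
Step 3: Dot product.
a^T * proj(x) = 1*(-2.000342) + 2*0.963632 + 3*(-2.01744) = -6.1254


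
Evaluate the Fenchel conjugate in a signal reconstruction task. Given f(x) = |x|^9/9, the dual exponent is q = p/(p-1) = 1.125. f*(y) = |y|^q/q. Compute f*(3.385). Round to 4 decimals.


The conjugate exponent q satisfies 1/p + 1/q = 1.
p = 9, so q = 9/(9 - 1) = 1.125
|y|^q = 3.385^1.125 = 3.9423
f*(3.385) = 3.9423 / 1.125 = 3.5043


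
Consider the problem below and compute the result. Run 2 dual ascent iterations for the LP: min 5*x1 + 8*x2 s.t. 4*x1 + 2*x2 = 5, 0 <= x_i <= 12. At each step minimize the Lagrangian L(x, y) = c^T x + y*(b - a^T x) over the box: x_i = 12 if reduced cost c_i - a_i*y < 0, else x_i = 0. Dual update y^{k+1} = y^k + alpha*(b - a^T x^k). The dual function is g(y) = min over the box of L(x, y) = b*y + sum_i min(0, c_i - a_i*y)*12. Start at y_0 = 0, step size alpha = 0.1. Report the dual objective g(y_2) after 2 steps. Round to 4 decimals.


Dual ascent for LP: min 5*x1 + 8*x2, 4*x1 + 2*x2 = 5, 0 <= x_i <= 12
Step 1: y^k = 0.0, reduced costs: (5.0, 8.0)
  x^k = (0.0, 0.0), subgradient = b - a^T x = 5.0
  y^{k+1} = 0.0 + 0.1*5.0 = 0.5
Step 2: y^k = 0.5, reduced costs: (3.0, 7.0)
  x^k = (0.0, 0.0), subgradient = b - a^T x = 5.0
  y^{k+1} = 0.5 + 0.1*5.0 = 1.0
Dual objective at y_2 = 1.0: reduced costs (1.0, 6.0), box minimizer x = (0.0, 0.0)
g(y_2) = b*y + (c1 - a1*y)*x1 + (c2 - a2*y)*x2 = 5*1.0 + 1.0*0.0 + 6.0*0.0 = 5.0 + 0.0 + 0.0 = 5.0


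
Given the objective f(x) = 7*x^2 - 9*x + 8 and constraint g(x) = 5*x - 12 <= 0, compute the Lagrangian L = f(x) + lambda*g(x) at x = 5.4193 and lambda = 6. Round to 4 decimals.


Step 1: Evaluate f(x).
f(5.4193) = 7*5.4193^2 - 9*5.4193 + 8 = 164.808
Step 2: Evaluate g(x).
g(5.4193) = 5*5.4193 - 12 = 15.0965
Step 3: Compute Lagrangian.
L = 164.808 + 6*15.0965 = 255.387


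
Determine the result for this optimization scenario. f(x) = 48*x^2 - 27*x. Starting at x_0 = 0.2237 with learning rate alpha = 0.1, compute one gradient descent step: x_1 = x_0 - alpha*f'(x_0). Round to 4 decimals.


We compute the gradient at x_0 and apply the update.
f'(x) = 96*x - 27
f'(0.2237) = 96*0.2237 - 27 = -5.5248
x_1 = 0.2237 - 0.1*-5.5248 = 0.7762


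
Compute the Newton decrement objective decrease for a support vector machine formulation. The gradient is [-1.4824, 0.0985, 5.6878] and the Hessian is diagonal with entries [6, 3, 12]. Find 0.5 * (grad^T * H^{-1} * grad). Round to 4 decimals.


Step 1: H is diagonal, so H^(-1) * g = [-0.2471, 0.0328, 0.474].
Step 2: g^T H^(-1) g = sum_i g_i^2 / H_ii
  = (-1.4824)^2/6 + (0.0985)^2/3 + (5.6878)^2/12
  = 0.3663 + 0.0032 + 2.6959 = 3.0654
Step 3: Objective decrease = 0.5 * g^T H^(-1) g = 1.5327


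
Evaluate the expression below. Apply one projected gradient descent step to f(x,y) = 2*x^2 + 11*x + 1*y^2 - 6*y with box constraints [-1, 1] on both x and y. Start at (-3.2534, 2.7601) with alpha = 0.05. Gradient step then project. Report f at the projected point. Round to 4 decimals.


Step 1: Compute gradient at (-3.2534, 2.7601).
grad_x = 2*2*-3.2534 + 11 = -2.0136
grad_y = 2*1*2.7601 - 6 = -0.4798
Step 2: Gradient step.
x_raw = -3.2534 - 0.05*-2.0136 = -3.1527
y_raw = 2.7601 - 0.05*-0.4798 = 2.7841
Step 3: Project onto [-1, 1].
x_proj = clip(-3.1527) = -1.0
y_proj = clip(2.7841) = 1.0
Step 4: Evaluate f.
f(-1.0, 1.0) = -14.0


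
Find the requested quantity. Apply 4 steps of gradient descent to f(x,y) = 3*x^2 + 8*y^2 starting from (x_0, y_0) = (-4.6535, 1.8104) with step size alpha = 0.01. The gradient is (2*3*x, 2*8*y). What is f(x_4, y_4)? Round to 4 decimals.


Gradient descent on f(x,y) = 3*x^2 + 8*y^2.
Starting point: (-4.6535, 1.8104), alpha = 0.01
Step 1: grad_x = 2*3*-4.6535 = -27.921, grad_y = 2*8*1.8104 = 28.9664
  x_1 = -4.6535 - 0.01*-27.921 = -4.3743
  y_1 = 1.8104 - 0.01*28.9664 = 1.5207
Step 2: grad_x = 2*3*-4.3743 = -26.2457, grad_y = 2*8*1.5207 = 24.3318
  x_2 = -4.3743 - 0.01*-26.2457 = -4.1118
  y_2 = 1.5207 - 0.01*24.3318 = 1.2774
Step 3: grad_x = 2*3*-4.1118 = -24.671, grad_y = 2*8*1.2774 = 20.4387
  x_3 = -4.1118 - 0.01*-24.671 = -3.8651
  y_3 = 1.2774 - 0.01*20.4387 = 1.073
Step 4: grad_x = 2*3*-3.8651 = -23.1907, grad_y = 2*8*1.073 = 17.1685
  x_4 = -3.8651 - 0.01*-23.1907 = -3.6332
  y_4 = 1.073 - 0.01*17.1685 = 0.9013
f(-3.6332, 0.9013) = 3*(-3.6332)^2 + 8*0.9013^2 = 46.1002


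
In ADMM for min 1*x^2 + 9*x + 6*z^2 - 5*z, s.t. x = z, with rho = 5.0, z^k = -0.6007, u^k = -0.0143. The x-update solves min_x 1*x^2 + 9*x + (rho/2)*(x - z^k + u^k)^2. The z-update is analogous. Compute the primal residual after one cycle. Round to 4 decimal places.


ADMM iteration with rho = 5.0, z^k = -0.6007, u^k = -0.0143
Step 1: x-update.
Minimize 1*x^2 + 9*x + (5.0/2)*(x + 0.6007 - 0.0143)^2
FOC: (2*1 + 5.0)*x = -9 + 5.0*(-0.6007 + 0.0143)
x^{k+1} = -1.7046
Step 2: z-update.
Minimize 6*z^2 - 5*z + (5.0/2)*(-1.7046 - z - 0.0143)^2
FOC: (2*6 + 5.0)*z = 5 + 5.0*(-1.7046 - 0.0143)
z^{k+1} = -0.2114
Step 3: u-update.
u^{k+1} = -0.0143 - 1.7046 + 0.2114 = -1.5074
Step 4: Primal residual = |-1.7046 + 0.2114| = 1.4931


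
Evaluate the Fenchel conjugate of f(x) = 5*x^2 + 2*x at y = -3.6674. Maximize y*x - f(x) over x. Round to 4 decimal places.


f*(y) = sup_x {y*x - a*x^2 - b*x} = sup_x {(y-b)*x - a*x^2}
FOC: (y - b) - 2a*x = 0 => x* = (y - b)/(2a)
x* = (-3.6674 - 2)/(2*5) = -0.5667
f*(-3.6674) = (y-b)^2/(4a) = (-3.6674 - 2)^2/(4*5)
= 32.1194/20 = 1.606


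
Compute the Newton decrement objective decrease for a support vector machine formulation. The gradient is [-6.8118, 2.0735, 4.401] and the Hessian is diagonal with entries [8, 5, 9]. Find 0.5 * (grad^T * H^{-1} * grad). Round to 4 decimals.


Step 1: H is diagonal, so H^(-1) * g = [-0.8515, 0.4147, 0.489].
Step 2: g^T H^(-1) g = sum_i g_i^2 / H_ii
  = (-6.8118)^2/8 + (2.0735)^2/5 + (4.401)^2/9
  = 5.8001 + 0.8599 + 2.1521 = 8.812
Step 3: Objective decrease = 0.5 * g^T H^(-1) g = 4.406


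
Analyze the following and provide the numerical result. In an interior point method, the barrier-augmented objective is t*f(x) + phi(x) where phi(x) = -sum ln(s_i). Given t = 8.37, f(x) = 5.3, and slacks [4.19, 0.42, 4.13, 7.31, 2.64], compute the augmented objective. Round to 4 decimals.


Step 1: Compute log-barrier.
ln values: [1.4327, -0.8675, 1.4183, 1.9892, 0.9708]
phi = -(1.4327 - 0.8675 + 1.4183 + 1.9892 + 0.9708) = -4.9435
Step 2: Compute augmented objective.
t*f(x) = 8.37*5.3 = 44.361
Total = 44.361 - 4.9435 = 39.4175


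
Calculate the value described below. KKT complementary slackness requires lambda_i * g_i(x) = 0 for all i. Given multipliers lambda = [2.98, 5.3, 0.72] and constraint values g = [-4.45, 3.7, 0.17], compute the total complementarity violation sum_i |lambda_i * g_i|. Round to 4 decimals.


KKT complementary slackness check:
lambda_1 * g_1 = 2.98 * -4.45 = -13.261
lambda_2 * g_2 = 5.3 * 3.7 = 19.61
lambda_3 * g_3 = 0.72 * 0.17 = 0.1224
Total violation = 13.261 + 19.61 + 0.1224 = 32.9934


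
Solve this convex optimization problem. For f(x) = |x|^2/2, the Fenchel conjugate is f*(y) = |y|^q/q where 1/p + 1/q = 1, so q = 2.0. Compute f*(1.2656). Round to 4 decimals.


The conjugate exponent q satisfies 1/p + 1/q = 1.
p = 2, so q = 2/(2 - 1) = 2.0
|y|^q = 1.2656^2.0 = 1.6017
f*(1.2656) = 1.6017 / 2.0 = 0.8009


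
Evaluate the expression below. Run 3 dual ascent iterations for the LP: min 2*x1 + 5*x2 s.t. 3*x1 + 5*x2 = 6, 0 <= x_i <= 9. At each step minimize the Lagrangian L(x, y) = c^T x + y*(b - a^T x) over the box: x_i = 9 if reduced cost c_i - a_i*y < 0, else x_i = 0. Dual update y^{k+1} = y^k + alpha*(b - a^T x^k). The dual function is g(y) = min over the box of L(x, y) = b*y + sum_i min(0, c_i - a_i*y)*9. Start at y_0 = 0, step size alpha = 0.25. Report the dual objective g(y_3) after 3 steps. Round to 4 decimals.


Dual ascent for LP: min 2*x1 + 5*x2, 3*x1 + 5*x2 = 6, 0 <= x_i <= 9
Step 1: y^k = 0.0, reduced costs: (2.0, 5.0)
  x^k = (0.0, 0.0), subgradient = b - a^T x = 6.0
  y^{k+1} = 0.0 + 0.25*6.0 = 1.5
Step 2: y^k = 1.5, reduced costs: (-2.5, -2.5)
  x^k = (9.0, 9.0), subgradient = b - a^T x = -66.0
  y^{k+1} = 1.5 + 0.25*-66.0 = -15.0
Step 3: y^k = -15.0, reduced costs: (47.0, 80.0)
  x^k = (0.0, 0.0), subgradient = b - a^T x = 6.0
  y^{k+1} = -15.0 + 0.25*6.0 = -13.5
Dual objective at y_3 = -13.5: reduced costs (42.5, 72.5), box minimizer x = (0.0, 0.0)
g(y_3) = b*y + (c1 - a1*y)*x1 + (c2 - a2*y)*x2 = 6*(-13.5) + 42.5*0.0 + 72.5*0.0 = -81.0 + 0.0 + 0.0 = -81.0


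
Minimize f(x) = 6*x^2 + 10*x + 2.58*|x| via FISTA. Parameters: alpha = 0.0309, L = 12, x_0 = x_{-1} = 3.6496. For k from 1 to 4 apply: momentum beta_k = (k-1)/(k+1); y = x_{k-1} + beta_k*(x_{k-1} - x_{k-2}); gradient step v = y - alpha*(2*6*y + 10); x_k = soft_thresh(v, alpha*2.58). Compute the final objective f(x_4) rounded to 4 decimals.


FISTA on f(x) = 6*x^2 + 10*x + 2.58*|x|
L = 12, alpha = 0.0309
Iteration 1: beta = 0.0, y = 3.6496 + 0.0*(3.6496 - 3.6496) = 3.6496
  grad(y) = 53.7952, v = y - alpha*grad = 1.9873
  prox(v) = soft_thresh(1.9873, 0.0797) = 1.9076
Iteration 2: beta = 0.3333, y = 1.9076 + 0.3333*(1.9076 - 3.6496) = 1.3269
  grad(y) = 25.9233, v = y - alpha*grad = 0.5259
  prox(v) = soft_thresh(0.5259, 0.0797) = 0.4462
Iteration 3: beta = 0.5, y = 0.4462 + 0.5*(0.4462 - 1.9076) = -0.2845
  grad(y) = 6.5858, v = y - alpha*grad = -0.488
  prox(v) = soft_thresh(-0.488, 0.0797) = -0.4083
Iteration 4: beta = 0.6, y = -0.4083 + 0.6*(-0.4083 - 0.4462) = -0.921
  grad(y) = -1.0519, v = y - alpha*grad = -0.8885
  prox(v) = soft_thresh(-0.8885, 0.0797) = -0.8088
f(x_4) = 6*(-0.8088)^2 + 10*(-0.8088) + 2.58*|-0.8088| = -2.0764


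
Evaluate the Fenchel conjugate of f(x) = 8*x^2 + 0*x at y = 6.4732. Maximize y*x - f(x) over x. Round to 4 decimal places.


f*(y) = sup_x {y*x - a*x^2 - b*x} = sup_x {(y-b)*x - a*x^2}
FOC: (y - b) - 2a*x = 0 => x* = (y - b)/(2a)
x* = (6.4732 - 0)/(2*8) = 0.4046
f*(6.4732) = (y-b)^2/(4a) = (6.4732 - 0)^2/(4*8)
= 41.9023/32 = 1.3094


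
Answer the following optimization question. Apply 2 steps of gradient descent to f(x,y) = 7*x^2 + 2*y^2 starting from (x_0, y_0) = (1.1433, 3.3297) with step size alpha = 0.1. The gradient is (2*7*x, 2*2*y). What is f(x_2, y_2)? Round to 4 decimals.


Gradient descent on f(x,y) = 7*x^2 + 2*y^2.
Starting point: (1.1433, 3.3297), alpha = 0.1
Step 1: grad_x = 2*7*1.1433 = 16.0062, grad_y = 2*2*3.3297 = 13.3188
  x_1 = 1.1433 - 0.1*16.0062 = -0.4573
  y_1 = 3.3297 - 0.1*13.3188 = 1.9978
Step 2: grad_x = 2*7*-0.4573 = -6.4025, grad_y = 2*2*1.9978 = 7.9913
  x_2 = -0.4573 - 0.1*-6.4025 = 0.1829
  y_2 = 1.9978 - 0.1*7.9913 = 1.1987
f(0.1829, 1.1987) = 7*0.1829^2 + 2*1.1987^2 = 3.108


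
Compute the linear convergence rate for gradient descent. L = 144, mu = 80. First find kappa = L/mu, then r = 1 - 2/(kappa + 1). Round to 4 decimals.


Step 1: Compute the condition number.
kappa = L/mu = 144/80 = 1.8
Step 2: Compute the convergence rate.
r = 1 - 2/(kappa + 1) = 1 - 2*mu/(L + mu) = (L - mu)/(L + mu) = 64/224 = 0.2857


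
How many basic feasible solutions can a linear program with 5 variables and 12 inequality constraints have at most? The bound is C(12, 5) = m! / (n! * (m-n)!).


Each vertex corresponds to some choice of n active constraints out of m, so the number of vertices is at most C(m, n) = m! / (n!(m-n)!).
m = 12, n = 5
Numerator: 12 * 11 * 10 * 9 * 8
Denominator: 5! = 120
C(12, 5) = 792


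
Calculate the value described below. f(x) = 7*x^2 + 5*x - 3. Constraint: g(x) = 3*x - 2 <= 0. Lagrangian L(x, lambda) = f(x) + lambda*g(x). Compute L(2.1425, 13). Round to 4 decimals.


Step 1: Evaluate f(x).
f(2.1425) = 7*2.1425^2 + 5*2.1425 - 3 = 39.8446
Step 2: Evaluate g(x).
g(2.1425) = 3*2.1425 - 2 = 4.4275
Step 3: Compute Lagrangian.
L = 39.8446 + 13*4.4275 = 97.4021


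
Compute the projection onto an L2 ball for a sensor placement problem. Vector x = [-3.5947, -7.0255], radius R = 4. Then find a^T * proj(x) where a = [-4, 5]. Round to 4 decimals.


Step 1: Compute ||x|| (intermediates to 6 decimals).
||x|| = sqrt((-3.5947)^2 + (-7.0255)^2) = 7.891737
Step 2: Project.
Since ||x|| > R, scale = R/||x|| = 4/7.891737 = 0.506859, proj(x) = scale * x
proj(x) = [-1.822006, -3.560938]
Step 3: Dot product.
a^T * proj(x) = -4*(-1.822006) + 5*(-3.560938) = -10.5167


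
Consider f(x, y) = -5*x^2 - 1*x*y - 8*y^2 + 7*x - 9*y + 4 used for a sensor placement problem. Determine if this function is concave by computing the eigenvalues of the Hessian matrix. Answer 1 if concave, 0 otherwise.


The Hessian of f(x,y) = -5*x^2 - 1*x*y - 8*y^2 + 7*x - 9*y + 4 is:
H = [[-10, -1], [-1, -16]]
Trace = -10 - 16 = -26
Determinant = -10*-16 - (-1)^2 = 159
Discriminant = (-26)^2 - 4*159 = 40.0
Eigenvalues: lambda_1 = -16.1623, lambda_2 = -9.8377
The function is concave.

1


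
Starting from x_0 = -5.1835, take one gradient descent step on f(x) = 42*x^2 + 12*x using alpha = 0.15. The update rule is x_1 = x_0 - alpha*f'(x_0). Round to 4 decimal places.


We compute the gradient at x_0 and apply the update.
f'(x) = 84*x + 12
f'(-5.1835) = 84*-5.1835 + 12 = -423.414
x_1 = -5.1835 - 0.15*-423.414 = 58.3286


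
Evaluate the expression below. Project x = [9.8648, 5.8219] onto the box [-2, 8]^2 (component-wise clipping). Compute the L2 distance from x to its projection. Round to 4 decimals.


Project each component onto [-2, 8].
clip(9.8648) = 8.0, clip(5.8219) = 5.8219
Projection = [8.0, 5.8219]
Squared diffs: [3.4775, 0.0]
Distance = sqrt(3.4775) = 1.8648


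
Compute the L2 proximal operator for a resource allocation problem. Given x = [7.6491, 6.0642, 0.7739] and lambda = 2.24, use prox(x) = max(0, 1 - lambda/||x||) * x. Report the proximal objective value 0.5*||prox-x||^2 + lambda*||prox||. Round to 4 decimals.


Step 1: Compute ||x||.
||x|| = 9.7919
Step 2: Compute scaling factor.
scale = max(0, 1 - 2.24/9.7919) = 0.7712
Step 3: prox(x) = [5.8993, 4.677, 0.5969]
||prox(x)|| = 7.5519
Step 4: Proximal objective.
0.5*||prox-x||^2 = 2.5088
lambda*||prox|| = 16.9163
Total = 19.4252


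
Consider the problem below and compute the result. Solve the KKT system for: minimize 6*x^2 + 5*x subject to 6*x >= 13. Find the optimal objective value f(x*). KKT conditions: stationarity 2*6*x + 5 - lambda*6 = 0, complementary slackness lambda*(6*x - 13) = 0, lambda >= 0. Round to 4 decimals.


Step 1: Try lambda = 0 (constraint inactive).
x_unc = -5/(2*6) = -0.4167
Check: 6*-0.4167 = -2.5002 < 13 -- violated!
Step 2: Constraint must be active: 6*x = 13
x* = 13/6 = 2.1667 (rounded; the exact value 13/6 is used below)
lambda = (2*6*(13/6) + 5)/6 = 5.1667
Step 3: Compute optimal value.
f(x*) = 6*(13/6)^2 + 5*(13/6) = 39.0


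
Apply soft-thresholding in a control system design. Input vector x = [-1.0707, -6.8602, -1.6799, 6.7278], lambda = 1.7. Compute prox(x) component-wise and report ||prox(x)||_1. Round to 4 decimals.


Soft-thresholding with lambda = 1.7:
prox(-1.0707) = sign(-1.0707)*max(|-1.0707| - 1.7, 0) = 0.0
prox(-6.8602) = sign(-6.8602)*max(|-6.8602| - 1.7, 0) = -5.1602
prox(-1.6799) = sign(-1.6799)*max(|-1.6799| - 1.7, 0) = 0.0
prox(6.7278) = sign(6.7278)*max(|6.7278| - 1.7, 0) = 5.0278
prox(x) = [0.0, -5.1602, 0.0, 5.0278]
||prox(x)||_1 = 0.0 + 5.1602 + 0.0 + 5.0278 = 10.188


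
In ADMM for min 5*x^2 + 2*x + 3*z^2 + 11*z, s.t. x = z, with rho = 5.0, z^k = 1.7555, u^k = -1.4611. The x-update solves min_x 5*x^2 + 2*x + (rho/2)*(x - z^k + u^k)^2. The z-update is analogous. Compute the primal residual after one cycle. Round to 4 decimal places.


ADMM iteration with rho = 5.0, z^k = 1.7555, u^k = -1.4611
Step 1: x-update.
Minimize 5*x^2 + 2*x + (5.0/2)*(x - 1.7555 - 1.4611)^2
FOC: (2*5 + 5.0)*x = -2 + 5.0*(1.7555 + 1.4611)
x^{k+1} = 0.9389
Step 2: z-update.
Minimize 3*z^2 + 11*z + (5.0/2)*(0.9389 - z - 1.4611)^2
FOC: (2*3 + 5.0)*z = -11 + 5.0*(0.9389 - 1.4611)
z^{k+1} = -1.2374
Step 3: u-update.
u^{k+1} = -1.4611 + 0.9389 + 1.2374 = 0.7151
Step 4: Primal residual = |0.9389 + 1.2374| = 2.1762


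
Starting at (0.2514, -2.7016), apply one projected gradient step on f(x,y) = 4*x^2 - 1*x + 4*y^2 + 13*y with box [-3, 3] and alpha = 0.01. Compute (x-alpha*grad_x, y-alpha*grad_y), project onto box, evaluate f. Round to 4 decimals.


Step 1: Compute gradient at (0.2514, -2.7016).
grad_x = 2*4*0.2514 - 1 = 1.0112
grad_y = 2*4*-2.7016 + 13 = -8.6128
Step 2: Gradient step.
x_raw = 0.2514 - 0.01*1.0112 = 0.2413
y_raw = -2.7016 - 0.01*-8.6128 = -2.6155
Step 3: Project onto [-3, 3].
x_proj = clip(0.2413) = 0.2413
y_proj = clip(-2.6155) = -2.6155
Step 4: Evaluate f.
f(0.2413, -2.6155) = -6.6468


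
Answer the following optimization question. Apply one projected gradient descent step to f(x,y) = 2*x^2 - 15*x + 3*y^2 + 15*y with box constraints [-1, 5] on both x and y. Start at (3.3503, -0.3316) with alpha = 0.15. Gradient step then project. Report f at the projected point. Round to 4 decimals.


Step 1: Compute gradient at (3.3503, -0.3316).
grad_x = 2*2*3.3503 - 15 = -1.5988
grad_y = 2*3*-0.3316 + 15 = 13.0104
Step 2: Gradient step.
x_raw = 3.3503 - 0.15*-1.5988 = 3.5901
y_raw = -0.3316 - 0.15*13.0104 = -2.2832
Step 3: Project onto [-1, 5].
x_proj = clip(3.5901) = 3.5901
y_proj = clip(-2.2832) = -1.0
Step 4: Evaluate f.
f(3.5901, -1.0) = -40.0739


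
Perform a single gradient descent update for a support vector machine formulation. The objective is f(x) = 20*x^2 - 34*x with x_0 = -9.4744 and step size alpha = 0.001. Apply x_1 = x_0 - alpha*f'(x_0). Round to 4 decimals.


We compute the gradient at x_0 and apply the update.
f'(x) = 40*x - 34
f'(-9.4744) = 40*-9.4744 - 34 = -412.976
x_1 = -9.4744 - 0.001*-412.976 = -9.0614


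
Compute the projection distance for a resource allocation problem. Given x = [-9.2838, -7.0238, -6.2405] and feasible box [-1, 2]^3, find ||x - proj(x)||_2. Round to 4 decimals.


Project each component onto [-1, 2].
clip(-9.2838) = -1.0, clip(-7.0238) = -1.0, clip(-6.2405) = -1.0
Projection = [-1.0, -1.0, -1.0]
Squared diffs: [68.6213, 36.2862, 27.4628]
Distance = sqrt(132.3703) = 11.5052


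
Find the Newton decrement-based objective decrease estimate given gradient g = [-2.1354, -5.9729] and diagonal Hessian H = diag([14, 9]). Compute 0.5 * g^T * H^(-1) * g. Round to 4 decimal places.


Step 1: H is diagonal, so H^(-1) * g = [-0.1525, -0.6637].
Step 2: g^T H^(-1) g = sum_i g_i^2 / H_ii
  = (-2.1354)^2/14 + (-5.9729)^2/9
  = 0.3257 + 3.9639 = 4.2897
Step 3: Objective decrease = 0.5 * g^T H^(-1) g = 2.1448


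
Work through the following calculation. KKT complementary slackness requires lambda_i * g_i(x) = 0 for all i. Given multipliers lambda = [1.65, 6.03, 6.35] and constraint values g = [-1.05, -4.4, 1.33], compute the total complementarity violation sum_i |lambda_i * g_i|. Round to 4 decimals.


KKT complementary slackness check:
lambda_1 * g_1 = 1.65 * -1.05 = -1.7325
lambda_2 * g_2 = 6.03 * -4.4 = -26.532
lambda_3 * g_3 = 6.35 * 1.33 = 8.4455
Total violation = 1.7325 + 26.532 + 8.4455 = 36.71


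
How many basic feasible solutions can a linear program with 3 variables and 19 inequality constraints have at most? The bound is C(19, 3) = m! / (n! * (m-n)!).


Each vertex corresponds to some choice of n active constraints out of m, so the number of vertices is at most C(m, n) = m! / (n!(m-n)!).
m = 19, n = 3
Numerator: 19 * 18 * 17
Denominator: 3! = 6
C(19, 3) = 969


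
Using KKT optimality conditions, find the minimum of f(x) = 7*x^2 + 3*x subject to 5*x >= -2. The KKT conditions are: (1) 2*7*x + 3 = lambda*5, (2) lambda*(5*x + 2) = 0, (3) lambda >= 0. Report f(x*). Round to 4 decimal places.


Step 1: Try lambda = 0 (constraint inactive).
Stationarity: 2*7*x + 3 = 0
x* = -3/(2*7) = -3/14 = -0.2143 (rounded; the exact value -3/14 is used below)
Check constraint: 5*-0.2143 = -1.0715 >= -2 -- satisfied.
Step 2: Compute optimal value.
f(x*) = 7*(-3/14)^2 + 3*(-3/14) = -0.3214


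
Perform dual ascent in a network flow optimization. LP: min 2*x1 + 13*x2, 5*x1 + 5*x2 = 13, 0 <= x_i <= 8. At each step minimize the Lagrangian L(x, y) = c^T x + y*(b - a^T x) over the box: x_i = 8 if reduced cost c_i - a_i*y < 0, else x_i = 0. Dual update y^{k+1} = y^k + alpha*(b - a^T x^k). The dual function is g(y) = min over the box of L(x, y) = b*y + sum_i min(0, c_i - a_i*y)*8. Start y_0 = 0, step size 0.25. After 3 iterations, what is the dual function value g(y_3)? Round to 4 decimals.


Dual ascent for LP: min 2*x1 + 13*x2, 5*x1 + 5*x2 = 13, 0 <= x_i <= 8
Step 1: y^k = 0.0, reduced costs: (2.0, 13.0)
  x^k = (0.0, 0.0), subgradient = b - a^T x = 13.0
  y^{k+1} = 0.0 + 0.25*13.0 = 3.25
Step 2: y^k = 3.25, reduced costs: (-14.25, -3.25)
  x^k = (8.0, 8.0), subgradient = b - a^T x = -67.0
  y^{k+1} = 3.25 + 0.25*-67.0 = -13.5
Step 3: y^k = -13.5, reduced costs: (69.5, 80.5)
  x^k = (0.0, 0.0), subgradient = b - a^T x = 13.0
  y^{k+1} = -13.5 + 0.25*13.0 = -10.25
Dual objective at y_3 = -10.25: reduced costs (53.25, 64.25), box minimizer x = (0.0, 0.0)
g(y_3) = b*y + (c1 - a1*y)*x1 + (c2 - a2*y)*x2 = 13*(-10.25) + 53.25*0.0 + 64.25*0.0 = -133.25 + 0.0 + 0.0 = -133.25


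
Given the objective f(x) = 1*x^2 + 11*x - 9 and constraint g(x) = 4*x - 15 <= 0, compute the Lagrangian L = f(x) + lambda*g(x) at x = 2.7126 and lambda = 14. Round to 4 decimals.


Step 1: Evaluate f(x).
f(2.7126) = 1*2.7126^2 + 11*2.7126 - 9 = 28.1968
Step 2: Evaluate g(x).
g(2.7126) = 4*2.7126 - 15 = -4.1496
Step 3: Compute Lagrangian.
L = 28.1968 + 14*-4.1496 = -29.8976


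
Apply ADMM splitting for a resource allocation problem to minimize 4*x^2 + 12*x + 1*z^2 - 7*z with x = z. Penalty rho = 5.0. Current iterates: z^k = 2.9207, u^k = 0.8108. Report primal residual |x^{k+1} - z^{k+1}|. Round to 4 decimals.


ADMM iteration with rho = 5.0, z^k = 2.9207, u^k = 0.8108
Step 1: x-update.
Minimize 4*x^2 + 12*x + (5.0/2)*(x - 2.9207 + 0.8108)^2
FOC: (2*4 + 5.0)*x = -12 + 5.0*(2.9207 - 0.8108)
x^{k+1} = -0.1116
Step 2: z-update.
Minimize 1*z^2 - 7*z + (5.0/2)*(-0.1116 - z + 0.8108)^2
FOC: (2*1 + 5.0)*z = 7 + 5.0*(-0.1116 + 0.8108)
z^{k+1} = 1.4994
Step 3: u-update.
u^{k+1} = 0.8108 - 0.1116 - 1.4994 = -0.8002
Step 4: Primal residual = |-0.1116 - 1.4994| = 1.611


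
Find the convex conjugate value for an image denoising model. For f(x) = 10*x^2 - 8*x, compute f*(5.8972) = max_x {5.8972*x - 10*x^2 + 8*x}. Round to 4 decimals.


f*(y) = sup_x {y*x - a*x^2 - b*x} = sup_x {(y-b)*x - a*x^2}
FOC: (y - b) - 2a*x = 0 => x* = (y - b)/(2a)
x* = (5.8972 + 8)/(2*10) = 0.6949
f*(5.8972) = (y-b)^2/(4a) = (5.8972 + 8)^2/(4*10)
= 193.1322/40 = 4.8283


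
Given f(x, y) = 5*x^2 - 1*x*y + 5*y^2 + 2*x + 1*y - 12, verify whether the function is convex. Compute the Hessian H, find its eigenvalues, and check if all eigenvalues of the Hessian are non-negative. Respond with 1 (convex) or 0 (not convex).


The Hessian of f(x,y) = 5*x^2 - 1*x*y + 5*y^2 + 2*x + 1*y - 12 is:
H = [[10, -1], [-1, 10]]
Trace = 10 + 10 = 20
Determinant = 10*10 - (-1)^2 = 99
Discriminant = (20)^2 - 4*99 = 4.0
Eigenvalues: lambda_1 = 9.0, lambda_2 = 11.0
The function is convex.

1


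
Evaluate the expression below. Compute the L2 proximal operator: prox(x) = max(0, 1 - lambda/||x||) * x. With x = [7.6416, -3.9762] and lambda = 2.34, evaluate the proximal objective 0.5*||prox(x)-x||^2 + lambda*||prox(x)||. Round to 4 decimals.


Step 1: Compute ||x||.
||x|| = 8.6142
Step 2: Compute scaling factor.
scale = max(0, 1 - 2.34/8.6142) = 0.7284
Step 3: prox(x) = [5.5658, -2.8961]
||prox(x)|| = 6.2742
Step 4: Proximal objective.
0.5*||prox-x||^2 = 2.7378
lambda*||prox|| = 14.6816
Total = 17.4194


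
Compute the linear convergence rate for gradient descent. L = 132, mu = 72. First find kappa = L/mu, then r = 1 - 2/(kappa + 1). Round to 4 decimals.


Step 1: Compute the condition number.
kappa = L/mu = 132/72 = 1.8333
Step 2: Compute the convergence rate.
r = 1 - 2/(kappa + 1) = 1 - 2*mu/(L + mu) = (L - mu)/(L + mu) = 60/204 = 0.2941


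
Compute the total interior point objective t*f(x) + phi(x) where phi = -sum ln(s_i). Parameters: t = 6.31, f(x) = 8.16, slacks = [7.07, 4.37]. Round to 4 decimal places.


Step 1: Compute log-barrier.
ln values: [1.9559, 1.4748]
phi = -(1.9559 + 1.4748) = -3.4306
Step 2: Compute augmented objective.
t*f(x) = 6.31*8.16 = 51.4896
Total = 51.4896 - 3.4306 = 48.059


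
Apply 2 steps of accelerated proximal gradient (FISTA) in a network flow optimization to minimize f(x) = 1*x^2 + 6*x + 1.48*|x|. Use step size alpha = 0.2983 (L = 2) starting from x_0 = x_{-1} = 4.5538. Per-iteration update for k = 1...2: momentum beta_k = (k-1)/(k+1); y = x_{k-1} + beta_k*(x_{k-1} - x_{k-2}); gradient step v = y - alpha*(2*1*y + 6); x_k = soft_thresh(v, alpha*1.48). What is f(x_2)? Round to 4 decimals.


FISTA on f(x) = 1*x^2 + 6*x + 1.48*|x|
L = 2, alpha = 0.2983
Iteration 1: beta = 0.0, y = 4.5538 + 0.0*(4.5538 - 4.5538) = 4.5538
  grad(y) = 15.1076, v = y - alpha*grad = 0.0472
  prox(v) = soft_thresh(0.0472, 0.4415) = 0.0
Iteration 2: beta = 0.3333, y = 0.0 + 0.3333*(0.0 - 4.5538) = -1.5179
  grad(y) = 2.9641, v = y - alpha*grad = -2.4021
  prox(v) = soft_thresh(-2.4021, 0.4415) = -1.9607
f(x_2) = 1*(-1.9607)^2 + 6*(-1.9607) + 1.48*|-1.9607| = -5.018


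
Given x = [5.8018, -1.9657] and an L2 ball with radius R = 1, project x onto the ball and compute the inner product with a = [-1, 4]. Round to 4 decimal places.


Step 1: Compute ||x|| (intermediates to 6 decimals).
||x|| = sqrt(5.8018^2 + (-1.9657)^2) = 6.125754
Step 2: Project.
Since ||x|| > R, scale = R/||x|| = 1/6.125754 = 0.163245, proj(x) = scale * x
proj(x) = [0.947115, -0.320891]
Step 3: Dot product.
a^T * proj(x) = -1*0.947115 + 4*(-0.320891) = -2.2307


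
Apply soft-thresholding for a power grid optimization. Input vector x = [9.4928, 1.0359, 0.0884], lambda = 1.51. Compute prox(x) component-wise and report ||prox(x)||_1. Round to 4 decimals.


Soft-thresholding with lambda = 1.51:
prox(9.4928) = sign(9.4928)*max(|9.4928| - 1.51, 0) = 7.9828
prox(1.0359) = sign(1.0359)*max(|1.0359| - 1.51, 0) = 0.0
prox(0.0884) = sign(0.0884)*max(|0.0884| - 1.51, 0) = 0.0
prox(x) = [7.9828, 0.0, 0.0]
||prox(x)||_1 = 7.9828 + 0.0 + 0.0 = 7.9828


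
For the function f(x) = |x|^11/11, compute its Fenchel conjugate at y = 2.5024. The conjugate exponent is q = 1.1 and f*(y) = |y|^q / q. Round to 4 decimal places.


The conjugate exponent q satisfies 1/p + 1/q = 1.
p = 11, so q = 11/(11 - 1) = 1.1
|y|^q = 2.5024^1.1 = 2.7428
f*(2.5024) = 2.7428 / 1.1 = 2.4934


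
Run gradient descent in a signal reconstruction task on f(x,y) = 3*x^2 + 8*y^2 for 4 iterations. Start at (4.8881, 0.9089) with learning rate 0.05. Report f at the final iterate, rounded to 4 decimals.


Gradient descent on f(x,y) = 3*x^2 + 8*y^2.
Starting point: (4.8881, 0.9089), alpha = 0.05
Step 1: grad_x = 2*3*4.8881 = 29.3286, grad_y = 2*8*0.9089 = 14.5424
  x_1 = 4.8881 - 0.05*29.3286 = 3.4217
  y_1 = 0.9089 - 0.05*14.5424 = 0.1818
Step 2: grad_x = 2*3*3.4217 = 20.53, grad_y = 2*8*0.1818 = 2.9085
  x_2 = 3.4217 - 0.05*20.53 = 2.3952
  y_2 = 0.1818 - 0.05*2.9085 = 0.0364
Step 3: grad_x = 2*3*2.3952 = 14.371, grad_y = 2*8*0.0364 = 0.5817
  x_3 = 2.3952 - 0.05*14.371 = 1.6766
  y_3 = 0.0364 - 0.05*0.5817 = 0.0073
Step 4: grad_x = 2*3*1.6766 = 10.0597, grad_y = 2*8*0.0073 = 0.1163
  x_4 = 1.6766 - 0.05*10.0597 = 1.1736
  y_4 = 0.0073 - 0.05*0.1163 = 0.0015
f(1.1736, 0.0015) = 3*1.1736^2 + 8*0.0015^2 = 4.1323


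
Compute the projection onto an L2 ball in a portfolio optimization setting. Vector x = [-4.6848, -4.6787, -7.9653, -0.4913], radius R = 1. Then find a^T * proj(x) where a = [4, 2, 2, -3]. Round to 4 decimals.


Step 1: Compute ||x|| (intermediates to 6 decimals).
||x|| = sqrt((-4.6848)^2 + (-4.6787)^2 + (-7.9653)^2 + (-0.4913)^2) = 10.369425
Step 2: Project.
Since ||x|| > R, scale = R/||x|| = 1/10.369425 = 0.096437, proj(x) = scale * x
proj(x) = [-0.451788, -0.4512, -0.76815, -0.047379]
Step 3: Dot product.
a^T * proj(x) = 4*(-0.451788) + 2*(-0.4512) + 2*(-0.76815) - 3*(-0.047379) = -4.1037


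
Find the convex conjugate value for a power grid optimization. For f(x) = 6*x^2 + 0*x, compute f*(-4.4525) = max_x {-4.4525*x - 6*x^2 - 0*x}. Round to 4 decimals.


f*(y) = sup_x {y*x - a*x^2 - b*x} = sup_x {(y-b)*x - a*x^2}
FOC: (y - b) - 2a*x = 0 => x* = (y - b)/(2a)
x* = (-4.4525 - 0)/(2*6) = -0.371
f*(-4.4525) = (y-b)^2/(4a) = (-4.4525 - 0)^2/(4*6)
= 19.8248/24 = 0.826


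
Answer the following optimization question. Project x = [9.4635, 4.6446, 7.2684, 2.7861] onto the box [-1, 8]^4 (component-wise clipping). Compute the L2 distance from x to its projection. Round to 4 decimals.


Project each component onto [-1, 8].
clip(9.4635) = 8.0, clip(4.6446) = 4.6446, clip(7.2684) = 7.2684, clip(2.7861) = 2.7861
Projection = [8.0, 4.6446, 7.2684, 2.7861]
Squared diffs: [2.1418, 0.0, 0.0, 0.0]
Distance = sqrt(2.1418) = 1.4635


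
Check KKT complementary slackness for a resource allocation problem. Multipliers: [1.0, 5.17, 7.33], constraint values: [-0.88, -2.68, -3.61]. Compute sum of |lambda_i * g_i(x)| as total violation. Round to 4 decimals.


KKT complementary slackness check:
lambda_1 * g_1 = 1.0 * -0.88 = -0.88
lambda_2 * g_2 = 5.17 * -2.68 = -13.8556
lambda_3 * g_3 = 7.33 * -3.61 = -26.4613
Total violation = 0.88 + 13.8556 + 26.4613 = 41.1969


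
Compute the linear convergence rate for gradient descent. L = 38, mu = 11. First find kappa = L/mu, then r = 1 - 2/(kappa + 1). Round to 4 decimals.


Step 1: Compute the condition number.
kappa = L/mu = 38/11 = 3.4545
Step 2: Compute the convergence rate.
r = 1 - 2/(kappa + 1) = 1 - 2*mu/(L + mu) = (L - mu)/(L + mu) = 27/49 = 0.551


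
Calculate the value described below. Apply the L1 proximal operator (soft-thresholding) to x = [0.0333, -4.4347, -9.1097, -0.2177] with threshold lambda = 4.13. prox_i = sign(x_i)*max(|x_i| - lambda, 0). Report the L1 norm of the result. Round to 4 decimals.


Soft-thresholding with lambda = 4.13:
prox(0.0333) = sign(0.0333)*max(|0.0333| - 4.13, 0) = 0.0
prox(-4.4347) = sign(-4.4347)*max(|-4.4347| - 4.13, 0) = -0.3047
prox(-9.1097) = sign(-9.1097)*max(|-9.1097| - 4.13, 0) = -4.9797
prox(-0.2177) = sign(-0.2177)*max(|-0.2177| - 4.13, 0) = 0.0
prox(x) = [0.0, -0.3047, -4.9797, 0.0]
||prox(x)||_1 = 0.0 + 0.3047 + 4.9797 + 0.0 = 5.2844


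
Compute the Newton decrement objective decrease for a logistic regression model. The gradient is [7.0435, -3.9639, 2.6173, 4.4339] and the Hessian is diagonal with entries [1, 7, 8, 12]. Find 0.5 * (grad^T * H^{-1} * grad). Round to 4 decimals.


Step 1: H is diagonal, so H^(-1) * g = [7.0435, -0.5663, 0.3272, 0.3695].
Step 2: g^T H^(-1) g = sum_i g_i^2 / H_ii
  = (7.0435)^2/1 + (-3.9639)^2/7 + (2.6173)^2/8 + (4.4339)^2/12
  = 49.6109 + 2.2446 + 0.8563 + 1.6383 = 54.3501
Step 3: Objective decrease = 0.5 * g^T H^(-1) g = 27.1751


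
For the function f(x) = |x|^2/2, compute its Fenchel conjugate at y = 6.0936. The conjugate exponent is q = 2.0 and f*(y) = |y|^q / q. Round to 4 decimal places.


The conjugate exponent q satisfies 1/p + 1/q = 1.
p = 2, so q = 2/(2 - 1) = 2.0
|y|^q = 6.0936^2.0 = 37.132
f*(6.0936) = 37.132 / 2.0 = 18.566


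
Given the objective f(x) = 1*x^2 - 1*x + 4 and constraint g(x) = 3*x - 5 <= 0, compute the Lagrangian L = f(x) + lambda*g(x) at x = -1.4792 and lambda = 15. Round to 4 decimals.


Step 1: Evaluate f(x).
f(-1.4792) = 1*(-1.4792)^2 - 1*(-1.4792) + 4 = 7.6672
Step 2: Evaluate g(x).
g(-1.4792) = 3*-1.4792 - 5 = -9.4376
Step 3: Compute Lagrangian.
L = 7.6672 + 15*-9.4376 = -133.8968


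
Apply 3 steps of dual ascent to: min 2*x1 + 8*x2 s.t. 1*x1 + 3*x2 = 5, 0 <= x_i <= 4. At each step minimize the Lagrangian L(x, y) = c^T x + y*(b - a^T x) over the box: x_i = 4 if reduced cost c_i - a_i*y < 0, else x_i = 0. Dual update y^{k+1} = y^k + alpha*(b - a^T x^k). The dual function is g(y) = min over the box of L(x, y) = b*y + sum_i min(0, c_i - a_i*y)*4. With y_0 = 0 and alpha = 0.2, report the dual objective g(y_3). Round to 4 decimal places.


Dual ascent for LP: min 2*x1 + 8*x2, 1*x1 + 3*x2 = 5, 0 <= x_i <= 4
Step 1: y^k = 0.0, reduced costs: (2.0, 8.0)
  x^k = (0.0, 0.0), subgradient = b - a^T x = 5.0
  y^{k+1} = 0.0 + 0.2*5.0 = 1.0
Step 2: y^k = 1.0, reduced costs: (1.0, 5.0)
  x^k = (0.0, 0.0), subgradient = b - a^T x = 5.0
  y^{k+1} = 1.0 + 0.2*5.0 = 2.0
Step 3: y^k = 2.0, reduced costs: (0.0, 2.0)
  x^k = (0.0, 0.0), subgradient = b - a^T x = 5.0
  y^{k+1} = 2.0 + 0.2*5.0 = 3.0
Dual objective at y_3 = 3.0: reduced costs (-1.0, -1.0), box minimizer x = (4.0, 4.0)
g(y_3) = b*y + (c1 - a1*y)*x1 + (c2 - a2*y)*x2 = 5*3.0 + (-1.0)*4.0 + (-1.0)*4.0 = 15.0 - 4.0 - 4.0 = 7.0
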